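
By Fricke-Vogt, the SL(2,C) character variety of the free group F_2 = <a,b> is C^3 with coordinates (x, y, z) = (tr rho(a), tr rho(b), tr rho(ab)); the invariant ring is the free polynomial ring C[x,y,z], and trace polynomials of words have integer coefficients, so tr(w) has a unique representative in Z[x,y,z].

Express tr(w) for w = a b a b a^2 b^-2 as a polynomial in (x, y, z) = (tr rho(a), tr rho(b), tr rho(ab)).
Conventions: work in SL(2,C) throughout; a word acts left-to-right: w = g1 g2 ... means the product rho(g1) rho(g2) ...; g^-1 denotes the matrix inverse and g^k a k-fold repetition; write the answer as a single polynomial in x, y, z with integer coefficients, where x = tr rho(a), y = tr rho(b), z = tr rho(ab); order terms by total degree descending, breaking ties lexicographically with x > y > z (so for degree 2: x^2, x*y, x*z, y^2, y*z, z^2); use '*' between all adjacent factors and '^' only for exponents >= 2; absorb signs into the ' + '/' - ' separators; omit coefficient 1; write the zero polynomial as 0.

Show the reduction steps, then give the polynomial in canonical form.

use: tr(b a b a) = tr(a b) * tr(a b) - tr(1)  (split on a) = z^2 - 2
use: tr(b a b) = tr(b) * tr(a b) - tr(a)  (reduce the b square) = y*z - x
use: tr(b a b a^2) = tr(a) * tr(b a b a) - tr(b a b)  (reduce the a square) = x*z^2 - y*z - x
tr(a b a b a^2) = tr(a) * tr(b a b a^2) - tr(b a b a)  (reduce the a square) = x^2*z^2 - x*y*z - x^2 - z^2 + 2
apply: tr(b a b a b a) = tr(a b a b) * tr(a b) - tr(b a)  (split on a) = z^3 - 3*z
apply: tr(a b a) = tr(a) * tr(b a) - tr(b)  (reduce the a square) = x*z - y
tr(b a b a b) = tr(b) * tr(a b a b) - tr(a b a)  (reduce the b square) = y*z^2 - x*z - y
use: tr(a b a b a^2 b) = tr(a) * tr(b a b a b a) - tr(b a b a b)  (reduce the a square) = x*z^3 - y*z^2 - 2*x*z + y
apply: tr(b^-1 a b a b a^2) = tr(a b a b a^2) * tr(b) - tr(a b a b a^2 b)  (eliminate b^-1) = x^2*y*z^2 - x*y^2*z - x*z^3 - x^2*y + 2*x*z + y
tr(a b a b a^2 b^-2) = tr(b^-1 a b a b a^2) * tr(b) - tr(b^-1 a b a b a^2 b)  (eliminate b^-1) = x^2*y^2*z^2 - x*y^3*z - x*y*z^3 - x^2*y^2 - x^2*z^2 + 3*x*y*z + x^2 + y^2 + z^2 - 2

x^2*y^2*z^2 - x*y^3*z - x*y*z^3 - x^2*y^2 - x^2*z^2 + 3*x*y*z + x^2 + y^2 + z^2 - 2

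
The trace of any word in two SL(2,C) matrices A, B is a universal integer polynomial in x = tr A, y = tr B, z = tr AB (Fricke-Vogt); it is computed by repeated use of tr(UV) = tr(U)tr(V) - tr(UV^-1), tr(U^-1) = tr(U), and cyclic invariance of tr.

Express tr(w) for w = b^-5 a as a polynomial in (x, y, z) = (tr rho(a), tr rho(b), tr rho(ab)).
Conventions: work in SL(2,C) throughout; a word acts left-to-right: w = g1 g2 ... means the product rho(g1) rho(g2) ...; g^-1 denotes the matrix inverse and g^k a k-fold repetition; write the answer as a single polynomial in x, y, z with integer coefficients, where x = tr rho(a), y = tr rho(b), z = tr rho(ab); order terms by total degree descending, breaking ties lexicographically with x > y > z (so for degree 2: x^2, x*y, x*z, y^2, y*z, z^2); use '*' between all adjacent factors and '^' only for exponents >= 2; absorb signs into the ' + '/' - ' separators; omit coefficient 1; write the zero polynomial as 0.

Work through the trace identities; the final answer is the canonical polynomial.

trace(b^-1 a) = trace(a)*trace(b) - trace(a b) = x*y - z
and trace(b^-1 a b^-1) = trace(b^-1 a)*trace(b) - trace(b^-1 a b) = x*y^2 - y*z - x
trace(b^-1 a b^-2) = trace(b^-1 a b^-1)*trace(b) - trace(b^-1 a) = x*y^3 - y^2*z - 2*x*y + z
and trace(b^-4 a) = trace(b^-1 a b^-2)*trace(b) - trace(b^-1 a b^-1) = x*y^4 - y^3*z - 3*x*y^2 + 2*y*z + x
and trace(b^-5 a) = trace(b^-4 a)*trace(b) - trace(b^-4 a b) = x*y^5 - y^4*z - 4*x*y^3 + 3*y^2*z + 3*x*y - z

x*y^5 - y^4*z - 4*x*y^3 + 3*y^2*z + 3*x*y - z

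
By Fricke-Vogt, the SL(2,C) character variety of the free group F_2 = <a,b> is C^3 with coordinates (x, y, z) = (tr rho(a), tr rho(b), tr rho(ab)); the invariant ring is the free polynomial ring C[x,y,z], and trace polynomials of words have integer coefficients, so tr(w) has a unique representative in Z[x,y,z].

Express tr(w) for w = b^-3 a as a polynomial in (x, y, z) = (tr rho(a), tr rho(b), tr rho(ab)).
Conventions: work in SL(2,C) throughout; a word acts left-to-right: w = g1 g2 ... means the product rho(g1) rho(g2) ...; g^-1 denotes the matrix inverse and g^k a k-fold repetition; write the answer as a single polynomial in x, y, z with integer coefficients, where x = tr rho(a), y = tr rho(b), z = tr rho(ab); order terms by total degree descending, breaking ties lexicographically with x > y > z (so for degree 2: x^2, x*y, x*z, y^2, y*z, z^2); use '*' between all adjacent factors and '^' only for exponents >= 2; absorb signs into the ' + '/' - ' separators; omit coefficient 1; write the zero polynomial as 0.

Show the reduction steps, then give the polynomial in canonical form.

x*y^3 - y^2*z - 2*x*y + z

trace(a b^-1) = trace(a)*trace(b) - trace(a b) = x*y - z
trace(b^-2 a) = trace(a b^-1)*trace(b) - trace(a) = x*y^2 - y*z - x
trace(b^-3 a) = trace(b^-2 a)*trace(b) - trace(b^-2 a b) = x*y^3 - y^2*z - 2*x*y + z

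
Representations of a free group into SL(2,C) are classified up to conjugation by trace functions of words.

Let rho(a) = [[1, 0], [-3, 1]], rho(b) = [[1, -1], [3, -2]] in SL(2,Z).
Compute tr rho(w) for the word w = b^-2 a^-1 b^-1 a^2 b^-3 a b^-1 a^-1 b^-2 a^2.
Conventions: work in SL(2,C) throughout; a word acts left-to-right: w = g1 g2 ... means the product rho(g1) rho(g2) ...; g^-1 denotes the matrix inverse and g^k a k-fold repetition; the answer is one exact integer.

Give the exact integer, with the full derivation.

rho(b^-1) = [[-2, 1], [-3, 1]]
... * rho(b^-1) = [[-2, 1], [-3, 1]]  ->  [[1, -1], [3, -2]]
... * rho(a^-1) = [[1, 0], [3, 1]]  ->  [[-2, -1], [-3, -2]]
... * rho(b^-1) = [[-2, 1], [-3, 1]]  ->  [[7, -3], [12, -5]]
... * rho(a) = [[1, 0], [-3, 1]]  ->  [[16, -3], [27, -5]]
... * rho(a) = [[1, 0], [-3, 1]]  ->  [[25, -3], [42, -5]]
... * rho(b^-1) = [[-2, 1], [-3, 1]]  ->  [[-41, 22], [-69, 37]]
... * rho(b^-1) = [[-2, 1], [-3, 1]]  ->  [[16, -19], [27, -32]]
... * rho(b^-1) = [[-2, 1], [-3, 1]]  ->  [[25, -3], [42, -5]]
... * rho(a) = [[1, 0], [-3, 1]]  ->  [[34, -3], [57, -5]]
... * rho(b^-1) = [[-2, 1], [-3, 1]]  ->  [[-59, 31], [-99, 52]]
... * rho(a^-1) = [[1, 0], [3, 1]]  ->  [[34, 31], [57, 52]]
... * rho(b^-1) = [[-2, 1], [-3, 1]]  ->  [[-161, 65], [-270, 109]]
... * rho(b^-1) = [[-2, 1], [-3, 1]]  ->  [[127, -96], [213, -161]]
... * rho(a) = [[1, 0], [-3, 1]]  ->  [[415, -96], [696, -161]]
... * rho(a) = [[1, 0], [-3, 1]]  ->  [[703, -96], [1179, -161]]
tr = 703 + -161 = 542

542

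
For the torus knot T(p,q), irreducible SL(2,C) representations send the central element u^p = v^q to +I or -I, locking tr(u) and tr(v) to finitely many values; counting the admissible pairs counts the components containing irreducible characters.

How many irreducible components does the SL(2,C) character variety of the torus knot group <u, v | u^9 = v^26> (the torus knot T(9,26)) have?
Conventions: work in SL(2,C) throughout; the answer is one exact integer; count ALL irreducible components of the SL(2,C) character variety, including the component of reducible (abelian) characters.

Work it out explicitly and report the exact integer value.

101

For T(9,26): irreducibility forces the central element u^9 = v^26 to one of +I, -I.
On an irreducible component, tr(u) is locked at 2*cos(pi*alpha/9) for some alpha in 1..8, and tr(v) at 2*cos(pi*beta/26) for some beta in 1..25.
The two central values (-1)^alpha I and (-1)^beta I must be the same matrix, so alpha and beta share a parity.
count pairs: odd alpha (4 choices) x odd beta (13), plus even alpha (4) x even beta (12): 4*13 + 4*12 = 100.
Total: 100 irreducible-character components + 1 reducible (abelian) component = 101.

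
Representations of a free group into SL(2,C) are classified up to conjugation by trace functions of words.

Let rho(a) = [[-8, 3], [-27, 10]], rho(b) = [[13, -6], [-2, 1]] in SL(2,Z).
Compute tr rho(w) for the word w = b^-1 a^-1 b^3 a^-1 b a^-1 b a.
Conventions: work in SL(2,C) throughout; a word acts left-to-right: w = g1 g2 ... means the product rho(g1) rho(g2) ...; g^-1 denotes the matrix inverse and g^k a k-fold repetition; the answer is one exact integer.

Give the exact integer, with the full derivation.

521337986

rho(b^-1) = [[1, 6], [2, 13]]
... * rho(a^-1) = [[10, -3], [27, -8]]  ->  [[172, -51], [371, -110]]
... * rho(b) = [[13, -6], [-2, 1]]  ->  [[2338, -1083], [5043, -2336]]
... * rho(b) = [[13, -6], [-2, 1]]  ->  [[32560, -15111], [70231, -32594]]
... * rho(b) = [[13, -6], [-2, 1]]  ->  [[453502, -210471], [978191, -453980]]
... * rho(a^-1) = [[10, -3], [27, -8]]  ->  [[-1147697, 323262], [-2475550, 697267]]
... * rho(b) = [[13, -6], [-2, 1]]  ->  [[-15566585, 7209444], [-33576684, 15550567]]
... * rho(a^-1) = [[10, -3], [27, -8]]  ->  [[38989138, -10975797], [84098469, -23674484]]
... * rho(b) = [[13, -6], [-2, 1]]  ->  [[528810388, -244910625], [1140629065, -528265298]]
... * rho(a) = [[-8, 3], [-27, 10]]  ->  [[2382103771, -862675086], [5138130526, -1860765785]]
tr = 2382103771 + -1860765785 = 521337986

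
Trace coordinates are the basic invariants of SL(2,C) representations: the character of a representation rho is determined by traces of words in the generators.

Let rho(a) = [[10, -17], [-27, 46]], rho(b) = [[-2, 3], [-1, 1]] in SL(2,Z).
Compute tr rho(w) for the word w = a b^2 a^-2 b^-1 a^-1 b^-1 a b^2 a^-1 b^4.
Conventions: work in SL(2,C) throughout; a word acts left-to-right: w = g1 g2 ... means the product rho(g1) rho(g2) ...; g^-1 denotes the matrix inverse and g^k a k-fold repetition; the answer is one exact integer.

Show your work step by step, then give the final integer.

12774996122

rho(a) = [[10, -17], [-27, 46]]
... * rho(b) = [[-2, 3], [-1, 1]]  ->  [[-3, 13], [8, -35]]
... * rho(b) = [[-2, 3], [-1, 1]]  ->  [[-7, 4], [19, -11]]
... * rho(a^-1) = [[46, 17], [27, 10]]  ->  [[-214, -79], [577, 213]]
... * rho(a^-1) = [[46, 17], [27, 10]]  ->  [[-11977, -4428], [32293, 11939]]
... * rho(b^-1) = [[1, -3], [1, -2]]  ->  [[-16405, 44787], [44232, -120757]]
... * rho(a^-1) = [[46, 17], [27, 10]]  ->  [[454619, 168985], [-1225767, -455626]]
... * rho(b^-1) = [[1, -3], [1, -2]]  ->  [[623604, -1701827], [-1681393, 4588553]]
... * rho(a) = [[10, -17], [-27, 46]]  ->  [[52185369, -88885310], [-140704861, 239657119]]
... * rho(b) = [[-2, 3], [-1, 1]]  ->  [[-15485428, 67670797], [41752603, -182457464]]
... * rho(b) = [[-2, 3], [-1, 1]]  ->  [[-36699941, 21214513], [98952258, -57199655]]
... * rho(a^-1) = [[46, 17], [27, 10]]  ->  [[-1115405435, -411753867], [3007413183, 1110191836]]
... * rho(b) = [[-2, 3], [-1, 1]]  ->  [[2642564737, -3757970172], [-7125018202, 10132431385]]
... * rho(b) = [[-2, 3], [-1, 1]]  ->  [[-1527159302, 4169724039], [4117605019, -11242623221]]
... * rho(b) = [[-2, 3], [-1, 1]]  ->  [[-1115405435, -411753867], [3007413183, 1110191836]]
... * rho(b) = [[-2, 3], [-1, 1]]  ->  [[2642564737, -3757970172], [-7125018202, 10132431385]]
tr = 2642564737 + 10132431385 = 12774996122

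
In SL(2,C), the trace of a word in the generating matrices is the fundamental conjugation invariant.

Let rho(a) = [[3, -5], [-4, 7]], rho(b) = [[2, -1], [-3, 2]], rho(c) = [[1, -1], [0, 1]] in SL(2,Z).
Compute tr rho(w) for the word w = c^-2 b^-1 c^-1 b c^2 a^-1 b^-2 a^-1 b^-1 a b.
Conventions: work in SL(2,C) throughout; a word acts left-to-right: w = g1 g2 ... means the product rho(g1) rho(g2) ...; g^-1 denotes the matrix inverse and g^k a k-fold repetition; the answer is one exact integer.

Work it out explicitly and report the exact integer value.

187270

rho(c^-1) = [[1, 1], [0, 1]]
... * rho(c^-1) = [[1, 1], [0, 1]]  ->  [[1, 2], [0, 1]]
... * rho(b^-1) = [[2, 1], [3, 2]]  ->  [[8, 5], [3, 2]]
... * rho(c^-1) = [[1, 1], [0, 1]]  ->  [[8, 13], [3, 5]]
... * rho(b) = [[2, -1], [-3, 2]]  ->  [[-23, 18], [-9, 7]]
... * rho(c) = [[1, -1], [0, 1]]  ->  [[-23, 41], [-9, 16]]
... * rho(c) = [[1, -1], [0, 1]]  ->  [[-23, 64], [-9, 25]]
... * rho(a^-1) = [[7, 5], [4, 3]]  ->  [[95, 77], [37, 30]]
... * rho(b^-1) = [[2, 1], [3, 2]]  ->  [[421, 249], [164, 97]]
... * rho(b^-1) = [[2, 1], [3, 2]]  ->  [[1589, 919], [619, 358]]
... * rho(a^-1) = [[7, 5], [4, 3]]  ->  [[14799, 10702], [5765, 4169]]
... * rho(b^-1) = [[2, 1], [3, 2]]  ->  [[61704, 36203], [24037, 14103]]
... * rho(a) = [[3, -5], [-4, 7]]  ->  [[40300, -55099], [15699, -21464]]
... * rho(b) = [[2, -1], [-3, 2]]  ->  [[245897, -150498], [95790, -58627]]
tr = 245897 + -58627 = 187270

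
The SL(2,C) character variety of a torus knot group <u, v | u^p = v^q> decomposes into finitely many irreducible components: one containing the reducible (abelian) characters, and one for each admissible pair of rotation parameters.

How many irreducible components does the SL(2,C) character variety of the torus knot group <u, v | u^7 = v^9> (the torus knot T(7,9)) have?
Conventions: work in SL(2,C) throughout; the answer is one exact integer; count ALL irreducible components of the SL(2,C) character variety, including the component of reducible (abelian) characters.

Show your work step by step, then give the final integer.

25

In the torus knot group T(7,9), u^7 = v^9 is central, so an irreducible representation sends it to +I or -I (Schur).
On an irreducible component, tr(u) is locked at 2*cos(pi*alpha/7) for some alpha in 1..6, and tr(v) at 2*cos(pi*beta/9) for some beta in 1..8.
The two central values (-1)^alpha I and (-1)^beta I must be the same matrix, so alpha and beta share a parity.
Counting: 3 odd alphas x 4 odd betas + 3 even alphas x 4 even betas = 12 + 12 = 24.
That is 24 components of irreducible characters, and with the reducible (abelian) component the total is 25.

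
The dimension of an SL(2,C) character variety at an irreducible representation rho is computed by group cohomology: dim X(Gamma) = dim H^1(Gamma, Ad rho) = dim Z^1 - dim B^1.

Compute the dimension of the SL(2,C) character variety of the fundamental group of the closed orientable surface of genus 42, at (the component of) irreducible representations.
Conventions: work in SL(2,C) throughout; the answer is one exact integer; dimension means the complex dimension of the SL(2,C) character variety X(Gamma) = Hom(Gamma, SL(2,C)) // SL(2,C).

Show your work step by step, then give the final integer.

Gamma = pi_1(Sigma_42) = < a_1, b_1, ..., a_42, b_42 | prod [a_i, b_i] > has 2g = 84 generators and 1 relator.
Unconstrained cocycle data is one sl_2 vector per generator (252 dimensions), cut by the relator condition d_2(z) = 0.
At an irreducible rho, H^2 = coker(d_2) vanishes (Poincare duality: H^2 is dual to H^0 = invariants = 0), so d_2 is surjective onto sl_2 and dim Z^1 = 252 - 3 = 249.
As always at irreducible rho, dim B^1 = 3.
dim X = dim H^1 = 249 - 3 = 246.

246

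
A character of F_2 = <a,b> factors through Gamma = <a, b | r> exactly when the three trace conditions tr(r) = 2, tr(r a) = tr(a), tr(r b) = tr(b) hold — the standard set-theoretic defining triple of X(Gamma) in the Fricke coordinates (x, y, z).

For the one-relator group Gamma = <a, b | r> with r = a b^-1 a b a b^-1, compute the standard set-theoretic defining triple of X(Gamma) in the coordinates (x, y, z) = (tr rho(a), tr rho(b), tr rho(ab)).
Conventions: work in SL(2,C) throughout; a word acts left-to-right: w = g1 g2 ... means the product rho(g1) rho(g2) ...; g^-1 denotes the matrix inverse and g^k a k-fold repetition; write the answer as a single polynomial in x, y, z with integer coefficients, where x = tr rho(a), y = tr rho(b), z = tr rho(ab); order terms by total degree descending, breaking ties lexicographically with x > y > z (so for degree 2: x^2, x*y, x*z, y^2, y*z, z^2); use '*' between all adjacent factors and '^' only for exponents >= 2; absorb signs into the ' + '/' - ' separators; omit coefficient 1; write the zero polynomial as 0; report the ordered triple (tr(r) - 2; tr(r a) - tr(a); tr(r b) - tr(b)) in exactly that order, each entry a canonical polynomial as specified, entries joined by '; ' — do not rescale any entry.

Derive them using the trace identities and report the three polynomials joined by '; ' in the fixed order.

so trace(a b a) = trace(a) * trace(b a) - trace(b) = x*z - y
so trace(a^2 b a) = trace(a) * trace(a b a) - trace(a b) = x^2*z - x*y - z
so trace(b a b a) = trace(a b) * trace(a b) - trace(1) = z^2 - 2
so trace(b a b) = trace(b) * trace(a b) - trace(a) = y*z - x
so trace(a^2 b a b) = trace(a) * trace(b a b a) - trace(b a b) = x*z^2 - y*z - x
trace(a b a b^-1 a) = trace(a^2 b a) * trace(b) - trace(a^2 b a b) = x^2*y*z - x*y^2 - x*z^2 + x
trace(a b a b a b) = trace(b a b a) * trace(b a) - trace(a b) = z^3 - 3*z
trace(a b a b^-1 a b) = trace(a b a b a) * trace(b) - trace(a b a b a b) = x*y*z^2 - y^2*z - z^3 - x*y + 3*z
trace(a b^-1 a b a b^-1) = trace(a b a b^-1 a) * trace(b) - trace(a b a b^-1 a b) = x^2*y^2*z - x*y^3 - 2*x*y*z^2 + y^2*z + z^3 + 2*x*y - 3*z
so trace(a b a^3) = trace(a) * trace(b a^3) - trace(b a^2)  (reduce the a square) = x^3*z - x^2*y - 2*x*z + y
trace(a b a^3 b) = trace(a) * trace(b a b a^2) - trace(b a b a)  (reduce the a square) = x^2*z^2 - x*y*z - x^2 - z^2 + 2
trace(a^2 b^-1 a b a) = trace(a b a^3) * trace(b) - trace(a b a^3 b)  (eliminate b^-1) = x^3*y*z - x^2*y^2 - x^2*z^2 - x*y*z + x^2 + y^2 + z^2 - 2
trace(b a b a b) = trace(b) * trace(a b a b) - trace(a b a)  (reduce the b square) = y*z^2 - x*z - y
reduce: trace(a b a b a^2 b) = trace(a) * trace(b a b a b a) - trace(b a b a b)  (reduce the a square) = x*z^3 - y*z^2 - 2*x*z + y
trace(a^2 b^-1 a b a b) = trace(a b a b a^2) * trace(b) - trace(a b a b a^2 b)  (eliminate b^-1) = x^2*y*z^2 - x*y^2*z - x*z^3 - x^2*y + 2*x*z + y
reduce: trace(a b^-1 a b a b^-1 a) = trace(a^2 b^-1 a b a) * trace(b) - trace(a^2 b^-1 a b a b)  (eliminate b^-1) = x^3*y^2*z - x^2*y^3 - 2*x^2*y*z^2 + x*z^3 + 2*x^2*y + y^3 + y*z^2 - 2*x*z - 3*y
reduce: trace(a b^-1 a b a) = trace(a b a^2) * trace(b) - trace(a b a^2 b) = x^2*y*z - x*y^2 - x*z^2 + x
assemble the triple (trace(r) - 2; trace(r a) - x; trace(r b) - y)

x^2*y^2*z - x*y^3 - 2*x*y*z^2 + y^2*z + z^3 + 2*x*y - 3*z - 2; x^3*y^2*z - x^2*y^3 - 2*x^2*y*z^2 + x*z^3 + 2*x^2*y + y^3 + y*z^2 - 2*x*z - x - 3*y; x^2*y*z - x*y^2 - x*z^2 + x - y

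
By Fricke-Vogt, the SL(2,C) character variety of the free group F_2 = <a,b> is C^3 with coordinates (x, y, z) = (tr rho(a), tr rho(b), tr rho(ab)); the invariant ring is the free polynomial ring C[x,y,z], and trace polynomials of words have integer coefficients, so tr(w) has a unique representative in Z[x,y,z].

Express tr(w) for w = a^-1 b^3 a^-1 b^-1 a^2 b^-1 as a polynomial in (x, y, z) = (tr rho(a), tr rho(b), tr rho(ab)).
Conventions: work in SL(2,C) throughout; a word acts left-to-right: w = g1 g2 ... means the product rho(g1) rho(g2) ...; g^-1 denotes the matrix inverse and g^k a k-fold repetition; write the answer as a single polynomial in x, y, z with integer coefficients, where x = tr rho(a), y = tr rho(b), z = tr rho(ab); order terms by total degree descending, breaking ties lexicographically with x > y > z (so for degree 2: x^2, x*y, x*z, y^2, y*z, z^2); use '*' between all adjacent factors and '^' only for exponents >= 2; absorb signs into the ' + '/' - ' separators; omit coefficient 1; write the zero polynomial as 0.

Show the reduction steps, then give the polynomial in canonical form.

tr(b a^2) = tr(a)*tr(b a) - tr(b) = x*z - y
tr(a^2) = tr(a)*tr(a) - tr(1) = x^2 - 2
so tr(b^2 a^2) = tr(b)*tr(a^2 b) - tr(a^2) = x*y*z - x^2 - y^2 + 2
tr(b^2 a) = tr(b)*tr(a b) - tr(a) = y*z - x
so tr(a b^2 a^2) = tr(a)*tr(b^2 a^2) - tr(b^2 a) = x^2*y*z - x^3 - x*y^2 - y*z + 3*x
so tr(a b a b) = tr(a b)*tr(a b) - tr(1)   [split at repeated a] = z^2 - 2
tr(b a b^2 a) = tr(b)*tr(a b a b) - tr(a b a) = y*z^2 - x*z - y
so tr(b a b^2) = tr(b)*tr(b a b) - tr(b a) = y^2*z - x*y - z
reduce: tr(a b^2 a^2 b) = tr(a)*tr(b a b^2 a) - tr(b a b^2) = x*y*z^2 - x^2*z - y^2*z + z
tr(b^2 a^2 b^-1 a) = tr(a b^2 a^2)*tr(b) - tr(a b^2 a^2 b) = x^2*y^2*z - x^3*y - x*y^3 - x*y*z^2 + x^2*z + 3*x*y - z
so tr(a^2 b^-1 a^-1 b^2) = tr(b^2 a^2 b^-1)*tr(a) - tr(b^2 a^2 b^-1 a) = -x^2*y^2*z + x^3*y + x*y^3 + x*y*z^2 - 4*x*y + z
reduce: tr(a b^3 a) = tr(b)*tr(a^2 b^2) - tr(a^2 b) = x*y^2*z - x^2*y - y^3 - x*z + 3*y
so tr(a b^3 a b) = tr(b)*tr(b a b a b) - tr(b a b a) = y^2*z^2 - x*y*z - y^2 - z^2 + 2
reduce: tr(b^3 a b^-1 a) = tr(a b^3 a)*tr(b) - tr(a b^3 a b) = x*y^3*z - x^2*y^2 - y^4 - y^2*z^2 + 4*y^2 + z^2 - 2
so tr(a b^4 a) = tr(b)*tr(a^2 b^3) - tr(a^2 b^2) = x*y^3*z - x^2*y^2 - y^4 - 2*x*y*z + x^2 + 4*y^2 - 2
tr(a b^4) = tr(b)*tr(a b^3) - tr(a b^2) = y^3*z - x*y^2 - 2*y*z + x
so tr(a^2 b^4 a) = tr(a)*tr(a b^4 a) - tr(a b^4) = x^2*y^3*z - x^3*y^2 - x*y^4 - 2*x^2*y*z - y^3*z + x^3 + 5*x*y^2 + 2*y*z - 3*x
reduce: tr(a b a^2 b^2) = tr(a)*tr(b^2 a b a) - tr(b^2 a b) = x*y*z^2 - x^2*z - y^2*z + z
so tr(a b a^2 b) = tr(a)*tr(b a b a) - tr(b a b) = x*z^2 - y*z - x
reduce: tr(a b a^2 b^3) = tr(b)*tr(a b a^2 b^2) - tr(a b a^2 b) = x*y^2*z^2 - x^2*y*z - y^3*z - x*z^2 + 2*y*z + x
reduce: tr(a^2 b^4 a b) = tr(b)*tr(a b a^2 b^3) - tr(a b a^2 b^2) = x*y^3*z^2 - x^2*y^2*z - y^4*z - 2*x*y*z^2 + x^2*z + 3*y^2*z + x*y - z
tr(b^3 a b^-1 a^2 b) = tr(a^2 b^4 a)*tr(b) - tr(a^2 b^4 a b) = x^2*y^4*z - x^3*y^3 - x*y^5 - x*y^3*z^2 - x^2*y^2*z + x^3*y + 5*x*y^3 + 2*x*y*z^2 - x^2*z - y^2*z - 4*x*y + z
tr(a b a b^3 a) = tr(b)*tr(b a^2 b a b) - tr(b a^2 b a) = x*y^2*z^2 - x^2*y*z - y^3*z - x*z^2 + 2*y*z + x
reduce: tr(a^2 b a b^3 a) = tr(a)*tr(a b a b^3 a) - tr(a b a b^3) = x^2*y^2*z^2 - x^3*y*z - x*y^3*z - x^2*z^2 - y^2*z^2 + 3*x*y*z + x^2 + y^2 + z^2 - 2
tr(a b a b a b) = tr(b a b a)*tr(b a) - tr(a b)   [split at repeated b] = z^3 - 3*z
tr(b a b a b a b) = tr(b)*tr(a b a b a b) - tr(a b a b a) = y*z^3 - x*z^2 - 2*y*z + x
tr(b a b^3 a b a) = tr(b)*tr(b a b a b a b) - tr(b a b a b a) = y^2*z^3 - x*y*z^2 - 2*y^2*z - z^3 + x*y + 3*z
reduce: tr(b a b^3 a b) = tr(b)*tr(a b^3 a b) - tr(a b^3 a) = y^3*z^2 - 2*x*y^2*z + x^2*y - y*z^2 + x*z - y
tr(a^2 b a b^3 a b) = tr(a)*tr(b a b^3 a b a) - tr(b a b^3 a b) = x*y^2*z^3 - x^2*y*z^2 - y^3*z^2 - x*z^3 + y*z^2 + 2*x*z + y
reduce: tr(b^3 a b^-1 a^2 b a) = tr(a^2 b a b^3 a)*tr(b) - tr(a^2 b a b^3 a b) = x^2*y^3*z^2 - x^3*y^2*z - x*y^4*z - x*y^2*z^3 + 3*x*y^2*z + x*z^3 + x^2*y + y^3 - 2*x*z - 3*y
reduce: tr(a^-1 b^3 a b^-1 a^2 b) = tr(b^3 a b^-1 a^2 b)*tr(a) - tr(b^3 a b^-1 a^2 b a) = x^3*y^4*z - x^4*y^3 - x^2*y^5 - 2*x^2*y^3*z^2 + x*y^4*z + x*y^2*z^3 + x^4*y + 5*x^2*y^3 + 2*x^2*y*z^2 - x^3*z - 4*x*y^2*z - x*z^3 - 5*x^2*y - y^3 + 3*x*z + 3*y
tr(b^-1 a^2 b^-1 a^-1 b^3 a) = tr(a^-1 b^3 a b^-1 a^2)*tr(b) - tr(a^-1 b^3 a b^-1 a^2 b) = -x^3*y^4*z + x^4*y^3 + x^2*y^5 + 2*x^2*y^3*z^2 - x*y^2*z^3 - x^4*y - 6*x^2*y^3 - 2*x^2*y*z^2 - y^5 - y^3*z^2 + x^3*z + 4*x*y^2*z + x*z^3 + 5*x^2*y + 5*y^3 + y*z^2 - 3*x*z - 5*y
reduce: tr(a^-1 b^3 a^-1 b^-1 a^2 b^-1) = tr(b^-1 a^2 b^-1 a^-1 b^3)*tr(a) - tr(b^-1 a^2 b^-1 a^-1 b^3 a) = x^3*y^4*z - x^4*y^3 - x^2*y^5 - 2*x^2*y^3*z^2 - x^3*y^2*z + x*y^2*z^3 + 2*x^4*y + 7*x^2*y^3 + 3*x^2*y*z^2 + y^5 + y^3*z^2 - x^3*z - 4*x*y^2*z - x*z^3 - 9*x^2*y - 5*y^3 - y*z^2 + 4*x*z + 5*y

x^3*y^4*z - x^4*y^3 - x^2*y^5 - 2*x^2*y^3*z^2 - x^3*y^2*z + x*y^2*z^3 + 2*x^4*y + 7*x^2*y^3 + 3*x^2*y*z^2 + y^5 + y^3*z^2 - x^3*z - 4*x*y^2*z - x*z^3 - 9*x^2*y - 5*y^3 - y*z^2 + 4*x*z + 5*y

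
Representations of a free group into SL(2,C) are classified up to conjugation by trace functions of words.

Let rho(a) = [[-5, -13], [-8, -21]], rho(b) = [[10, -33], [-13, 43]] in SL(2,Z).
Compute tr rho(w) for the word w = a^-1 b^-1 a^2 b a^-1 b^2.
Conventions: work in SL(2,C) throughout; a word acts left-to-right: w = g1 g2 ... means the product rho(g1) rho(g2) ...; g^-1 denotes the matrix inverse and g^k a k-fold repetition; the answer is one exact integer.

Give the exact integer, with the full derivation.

rho(a^-1) = [[-21, 13], [8, -5]]
... * rho(b^-1) = [[43, 33], [13, 10]]  ->  [[-734, -563], [279, 214]]
... * rho(a) = [[-5, -13], [-8, -21]]  ->  [[8174, 21365], [-3107, -8121]]
... * rho(a) = [[-5, -13], [-8, -21]]  ->  [[-211790, -554927], [80503, 210932]]
... * rho(b) = [[10, -33], [-13, 43]]  ->  [[5096151, -16872791], [-1937086, 6413477]]
... * rho(a^-1) = [[-21, 13], [8, -5]]  ->  [[-242001499, 150613918], [91986622, -57249503]]
... * rho(b) = [[10, -33], [-13, 43]]  ->  [[-4377995924, 14462447941], [1664109759, -5497287155]]
... * rho(b) = [[10, -33], [-13, 43]]  ->  [[-231791782473, 766359126955], [88105830605, -291298969712]]
tr = -231791782473 + -291298969712 = -523090752185

-523090752185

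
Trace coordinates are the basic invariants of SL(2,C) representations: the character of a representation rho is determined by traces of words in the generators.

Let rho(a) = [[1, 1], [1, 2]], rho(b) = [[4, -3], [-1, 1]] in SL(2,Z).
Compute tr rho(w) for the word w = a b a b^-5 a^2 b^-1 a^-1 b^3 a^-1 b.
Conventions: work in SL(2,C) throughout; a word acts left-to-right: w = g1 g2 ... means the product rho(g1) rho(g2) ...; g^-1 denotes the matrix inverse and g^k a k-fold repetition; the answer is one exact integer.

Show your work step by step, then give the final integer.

44036402

rho(a) = [[1, 1], [1, 2]]
... * rho(b) = [[4, -3], [-1, 1]]  ->  [[3, -2], [2, -1]]
... * rho(a) = [[1, 1], [1, 2]]  ->  [[1, -1], [1, 0]]
... * rho(b^-1) = [[1, 3], [1, 4]]  ->  [[0, -1], [1, 3]]
... * rho(b^-1) = [[1, 3], [1, 4]]  ->  [[-1, -4], [4, 15]]
... * rho(b^-1) = [[1, 3], [1, 4]]  ->  [[-5, -19], [19, 72]]
... * rho(b^-1) = [[1, 3], [1, 4]]  ->  [[-24, -91], [91, 345]]
... * rho(b^-1) = [[1, 3], [1, 4]]  ->  [[-115, -436], [436, 1653]]
... * rho(a) = [[1, 1], [1, 2]]  ->  [[-551, -987], [2089, 3742]]
... * rho(a) = [[1, 1], [1, 2]]  ->  [[-1538, -2525], [5831, 9573]]
... * rho(b^-1) = [[1, 3], [1, 4]]  ->  [[-4063, -14714], [15404, 55785]]
... * rho(a^-1) = [[2, -1], [-1, 1]]  ->  [[6588, -10651], [-24977, 40381]]
... * rho(b) = [[4, -3], [-1, 1]]  ->  [[37003, -30415], [-140289, 115312]]
... * rho(b) = [[4, -3], [-1, 1]]  ->  [[178427, -141424], [-676468, 536179]]
... * rho(b) = [[4, -3], [-1, 1]]  ->  [[855132, -676705], [-3242051, 2565583]]
... * rho(a^-1) = [[2, -1], [-1, 1]]  ->  [[2386969, -1531837], [-9049685, 5807634]]
... * rho(b) = [[4, -3], [-1, 1]]  ->  [[11079713, -8692744], [-42006374, 32956689]]
tr = 11079713 + 32956689 = 44036402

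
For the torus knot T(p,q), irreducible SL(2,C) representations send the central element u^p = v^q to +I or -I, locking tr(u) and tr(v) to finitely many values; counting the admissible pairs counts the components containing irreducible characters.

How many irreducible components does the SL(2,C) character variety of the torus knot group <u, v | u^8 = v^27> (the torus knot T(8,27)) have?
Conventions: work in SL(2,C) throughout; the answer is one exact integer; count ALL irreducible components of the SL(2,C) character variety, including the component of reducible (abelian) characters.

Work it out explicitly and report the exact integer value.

For T(8,27): irreducibility forces the central element u^8 = v^27 to one of +I, -I.
This locks tr(u) to 2*cos(pi*alpha/8), alpha in 1..7, and tr(v) to 2*cos(pi*beta/27), beta in 1..26, on each component of irreducible characters.
The two central values (-1)^alpha I and (-1)^beta I must be the same matrix, so alpha and beta share a parity.
Counting: 4 odd alphas x 13 odd betas + 3 even alphas x 13 even betas = 52 + 39 = 91.
components with irreducible characters: 91; plus the single component of reducible (abelian) characters: total 92.

92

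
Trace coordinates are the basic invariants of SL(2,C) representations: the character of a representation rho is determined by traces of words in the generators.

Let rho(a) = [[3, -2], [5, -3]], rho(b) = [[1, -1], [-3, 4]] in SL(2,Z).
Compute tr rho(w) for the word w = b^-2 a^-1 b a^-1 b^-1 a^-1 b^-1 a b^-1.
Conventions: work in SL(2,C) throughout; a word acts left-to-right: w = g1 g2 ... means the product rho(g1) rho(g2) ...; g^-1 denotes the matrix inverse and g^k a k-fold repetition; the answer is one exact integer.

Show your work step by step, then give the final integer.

rho(b^-1) = [[4, 1], [3, 1]]
... * rho(b^-1) = [[4, 1], [3, 1]]  ->  [[19, 5], [15, 4]]
... * rho(a^-1) = [[-3, 2], [-5, 3]]  ->  [[-82, 53], [-65, 42]]
... * rho(b) = [[1, -1], [-3, 4]]  ->  [[-241, 294], [-191, 233]]
... * rho(a^-1) = [[-3, 2], [-5, 3]]  ->  [[-747, 400], [-592, 317]]
... * rho(b^-1) = [[4, 1], [3, 1]]  ->  [[-1788, -347], [-1417, -275]]
... * rho(a^-1) = [[-3, 2], [-5, 3]]  ->  [[7099, -4617], [5626, -3659]]
... * rho(b^-1) = [[4, 1], [3, 1]]  ->  [[14545, 2482], [11527, 1967]]
... * rho(a) = [[3, -2], [5, -3]]  ->  [[56045, -36536], [44416, -28955]]
... * rho(b^-1) = [[4, 1], [3, 1]]  ->  [[114572, 19509], [90799, 15461]]
tr = 114572 + 15461 = 130033

130033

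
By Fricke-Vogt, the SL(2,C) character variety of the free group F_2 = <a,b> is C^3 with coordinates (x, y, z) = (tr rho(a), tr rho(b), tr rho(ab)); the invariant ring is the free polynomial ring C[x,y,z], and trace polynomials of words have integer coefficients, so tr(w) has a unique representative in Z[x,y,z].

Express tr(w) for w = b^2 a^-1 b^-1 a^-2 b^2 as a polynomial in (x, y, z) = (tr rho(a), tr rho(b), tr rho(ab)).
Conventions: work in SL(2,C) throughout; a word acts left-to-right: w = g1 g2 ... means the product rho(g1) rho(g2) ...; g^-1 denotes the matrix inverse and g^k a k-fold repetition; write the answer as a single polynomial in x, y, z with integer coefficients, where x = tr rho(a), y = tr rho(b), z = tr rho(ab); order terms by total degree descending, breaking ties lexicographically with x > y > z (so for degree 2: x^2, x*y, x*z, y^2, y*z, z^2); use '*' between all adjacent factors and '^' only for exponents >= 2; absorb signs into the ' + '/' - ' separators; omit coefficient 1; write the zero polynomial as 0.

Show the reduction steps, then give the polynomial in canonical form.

x^2*y^4*z - x*y^5 - x*y^3*z^2 - 3*x^2*y^2*z + 4*x*y^3 + 2*x*y*z^2 + x^2*z + y^2*z - 3*x*y - z

so tr(b^2) = tr(b)*tr(b) - tr(1) = y^2 - 2
reduce: tr(b^3) = tr(b)*tr(b^2) - tr(b) = y^3 - 3*y
tr(b a b) = tr(b)*tr(a b) - tr(a) = y*z - x
tr(b^3 a) = tr(b)*tr(b a b) - tr(b a) = y^2*z - x*y - z
tr(b^3 a^-1) = tr(b^3)*tr(a) - tr(b^3 a) = x*y^3 - y^2*z - 2*x*y + z
tr(b^4 a) = tr(b)*tr(b a b^2) - tr(b a b) = y^3*z - x*y^2 - 2*y*z + x
reduce: tr(b^4) = tr(b)*tr(b^3) - tr(b^2) = y^4 - 4*y^2 + 2
tr(a b^4 a) = tr(a)*tr(b^4 a) - tr(b^4) = x*y^3*z - x^2*y^2 - y^4 - 2*x*y*z + x^2 + 4*y^2 - 2
tr(a b a b) = tr(b a)*tr(b a) - tr(1) = z^2 - 2
so tr(a b a) = tr(a)*tr(b a) - tr(b) = x*z - y
tr(b a b a b) = tr(b)*tr(a b a b) - tr(a b a) = y*z^2 - x*z - y
tr(b^2 a b a b) = tr(b)*tr(b a b a b) - tr(b a b a) = y^2*z^2 - x*y*z - y^2 - z^2 + 2
reduce: tr(a b^4 a b) = tr(b)*tr(b^2 a b a b) - tr(b^2 a b a) = y^3*z^2 - x*y^2*z - y^3 - 2*y*z^2 + x*z + 3*y
reduce: tr(b^-1 a b^4 a) = tr(a b^4 a)*tr(b) - tr(a b^4 a b) = x*y^4*z - x^2*y^3 - y^5 - y^3*z^2 - x*y^2*z + x^2*y + 5*y^3 + 2*y*z^2 - x*z - 5*y
tr(b^4 a^-1 b^-1 a) = tr(b^-1 a b^4)*tr(a) - tr(b^-1 a b^4 a) = -x*y^4*z + x^2*y^3 + y^5 + y^3*z^2 + 2*x*y^2*z - 2*x^2*y - 5*y^3 - 2*y*z^2 + 5*y
tr(b^4 a^-1 b^-1 a^-1) = tr(b^4 a^-1 b^-1)*tr(a) - tr(b^4 a^-1 b^-1 a) = x*y^4*z - y^5 - y^3*z^2 - 3*x*y^2*z + 5*y^3 + 2*y*z^2 + x*z - 5*y
tr(b^2 a^-1 b^-1 a^-2 b^2) = tr(b^4 a^-1 b^-1 a^-1)*tr(a) - tr(b^4 a^-1 b^-1) = x^2*y^4*z - x*y^5 - x*y^3*z^2 - 3*x^2*y^2*z + 4*x*y^3 + 2*x*y*z^2 + x^2*z + y^2*z - 3*x*y - z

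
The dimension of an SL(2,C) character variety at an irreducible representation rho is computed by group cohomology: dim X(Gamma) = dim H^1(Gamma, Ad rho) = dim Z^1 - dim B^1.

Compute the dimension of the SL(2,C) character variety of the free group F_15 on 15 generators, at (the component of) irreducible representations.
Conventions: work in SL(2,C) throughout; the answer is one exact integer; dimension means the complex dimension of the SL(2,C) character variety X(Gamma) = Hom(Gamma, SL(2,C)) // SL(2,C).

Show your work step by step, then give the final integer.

The free group F_15: 15 generators, no relators.
A cocycle picks one sl_2 vector per generator freely, giving dim Z^1 = 3*15 = 45.
dim B^1 = 3: the coboundary map is injective because an irreducible image has centralizer 0 in sl_2.
Therefore dim X = 45 - 3 = 42.

42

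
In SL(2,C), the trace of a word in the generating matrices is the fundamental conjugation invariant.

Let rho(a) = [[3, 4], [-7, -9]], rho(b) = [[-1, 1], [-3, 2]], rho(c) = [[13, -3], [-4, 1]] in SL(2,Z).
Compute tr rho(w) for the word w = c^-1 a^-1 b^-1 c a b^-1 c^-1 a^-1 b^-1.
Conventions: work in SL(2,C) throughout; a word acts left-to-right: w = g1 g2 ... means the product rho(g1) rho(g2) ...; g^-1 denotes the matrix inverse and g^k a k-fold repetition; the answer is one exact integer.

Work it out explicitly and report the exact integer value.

rho(c^-1) = [[1, 3], [4, 13]]
... * rho(a^-1) = [[-9, -4], [7, 3]]  ->  [[12, 5], [55, 23]]
... * rho(b^-1) = [[2, -1], [3, -1]]  ->  [[39, -17], [179, -78]]
... * rho(c) = [[13, -3], [-4, 1]]  ->  [[575, -134], [2639, -615]]
... * rho(a) = [[3, 4], [-7, -9]]  ->  [[2663, 3506], [12222, 16091]]
... * rho(b^-1) = [[2, -1], [3, -1]]  ->  [[15844, -6169], [72717, -28313]]
... * rho(c^-1) = [[1, 3], [4, 13]]  ->  [[-8832, -32665], [-40535, -149918]]
... * rho(a^-1) = [[-9, -4], [7, 3]]  ->  [[-149167, -62667], [-684611, -287614]]
... * rho(b^-1) = [[2, -1], [3, -1]]  ->  [[-486335, 211834], [-2232064, 972225]]
tr = -486335 + 972225 = 485890

485890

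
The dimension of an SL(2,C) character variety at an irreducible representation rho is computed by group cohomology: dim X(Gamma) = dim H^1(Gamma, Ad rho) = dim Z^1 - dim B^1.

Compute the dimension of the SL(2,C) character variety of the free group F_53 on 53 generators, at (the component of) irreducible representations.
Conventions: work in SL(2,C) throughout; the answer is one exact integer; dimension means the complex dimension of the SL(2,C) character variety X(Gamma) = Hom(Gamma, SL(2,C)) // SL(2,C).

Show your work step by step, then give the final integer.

156

The free group F_53: 53 generators, no relators.
Z^1(Gamma, Ad rho) = (sl_2)^53: a cocycle is a free choice of one sl_2 vector per generator, so dim Z^1 = 3*53 = 159.
dim B^1 = 3: the coboundary map is injective because an irreducible image has centralizer 0 in sl_2.
dim X = dim H^1 = dim Z^1 - dim B^1 = 159 - 3 = 156.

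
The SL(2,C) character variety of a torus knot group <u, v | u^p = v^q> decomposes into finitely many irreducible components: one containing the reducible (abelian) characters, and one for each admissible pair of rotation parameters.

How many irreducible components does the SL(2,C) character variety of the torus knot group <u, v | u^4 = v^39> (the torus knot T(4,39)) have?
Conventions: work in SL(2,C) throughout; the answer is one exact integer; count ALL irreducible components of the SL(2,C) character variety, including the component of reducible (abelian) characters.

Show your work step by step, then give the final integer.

58

In the torus knot group T(4,39), u^4 = v^39 is central, so an irreducible representation sends it to +I or -I (Schur).
This locks tr(u) to 2*cos(pi*alpha/4), alpha in 1..3, and tr(v) to 2*cos(pi*beta/39), beta in 1..38, on each component of irreducible characters.
The two central values (-1)^alpha I and (-1)^beta I must be the same matrix, so alpha and beta share a parity.
Counting: 2 odd alphas x 19 odd betas + 1 even alphas x 19 even betas = 38 + 19 = 57.
components with irreducible characters: 57; plus the single component of reducible (abelian) characters: total 58.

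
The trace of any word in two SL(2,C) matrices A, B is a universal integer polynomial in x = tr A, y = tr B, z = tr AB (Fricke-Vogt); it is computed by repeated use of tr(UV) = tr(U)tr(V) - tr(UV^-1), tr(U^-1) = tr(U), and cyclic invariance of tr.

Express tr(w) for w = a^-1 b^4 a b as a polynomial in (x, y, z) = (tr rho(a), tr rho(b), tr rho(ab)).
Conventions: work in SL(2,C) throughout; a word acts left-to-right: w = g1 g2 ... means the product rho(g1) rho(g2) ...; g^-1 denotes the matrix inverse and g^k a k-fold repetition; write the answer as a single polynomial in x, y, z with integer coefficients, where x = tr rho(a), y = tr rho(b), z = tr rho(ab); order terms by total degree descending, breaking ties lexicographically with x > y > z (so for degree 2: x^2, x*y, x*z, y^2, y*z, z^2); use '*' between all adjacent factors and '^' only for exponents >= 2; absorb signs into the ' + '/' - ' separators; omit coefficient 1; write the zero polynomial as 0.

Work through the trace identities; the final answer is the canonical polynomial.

reduce: trace(a b^2) = trace(b)*trace(a b) - trace(a) = y*z - x
trace(b a b^2) = trace(b)*trace(a b^2) - trace(a b) = y^2*z - x*y - z
reduce: trace(b^2 a b^2) = trace(b)*trace(b a b^2) - trace(b a b) = y^3*z - x*y^2 - 2*y*z + x
reduce: trace(b^4 a b) = trace(b)*trace(b^2 a b^2) - trace(b^2 a b) = y^4*z - x*y^3 - 3*y^2*z + 2*x*y + z
trace(a b a b) = trace(a b)*trace(a b) - trace(1)   [split at repeated a] = z^2 - 2
so trace(a b a) = trace(a)*trace(b a) - trace(b) = x*z - y
trace(b a b a b) = trace(b)*trace(a b a b) - trace(a b a) = y*z^2 - x*z - y
so trace(a b a b^3) = trace(b)*trace(b a b a b) - trace(b a b a) = y^2*z^2 - x*y*z - y^2 - z^2 + 2
so trace(b^4 a b a) = trace(b)*trace(a b a b^3) - trace(a b a b^2) = y^3*z^2 - x*y^2*z - y^3 - 2*y*z^2 + x*z + 3*y
trace(a^-1 b^4 a b) = trace(b^4 a b)*trace(a) - trace(b^4 a b a) = x*y^4*z - x^2*y^3 - y^3*z^2 - 2*x*y^2*z + 2*x^2*y + y^3 + 2*y*z^2 - 3*y

x*y^4*z - x^2*y^3 - y^3*z^2 - 2*x*y^2*z + 2*x^2*y + y^3 + 2*y*z^2 - 3*y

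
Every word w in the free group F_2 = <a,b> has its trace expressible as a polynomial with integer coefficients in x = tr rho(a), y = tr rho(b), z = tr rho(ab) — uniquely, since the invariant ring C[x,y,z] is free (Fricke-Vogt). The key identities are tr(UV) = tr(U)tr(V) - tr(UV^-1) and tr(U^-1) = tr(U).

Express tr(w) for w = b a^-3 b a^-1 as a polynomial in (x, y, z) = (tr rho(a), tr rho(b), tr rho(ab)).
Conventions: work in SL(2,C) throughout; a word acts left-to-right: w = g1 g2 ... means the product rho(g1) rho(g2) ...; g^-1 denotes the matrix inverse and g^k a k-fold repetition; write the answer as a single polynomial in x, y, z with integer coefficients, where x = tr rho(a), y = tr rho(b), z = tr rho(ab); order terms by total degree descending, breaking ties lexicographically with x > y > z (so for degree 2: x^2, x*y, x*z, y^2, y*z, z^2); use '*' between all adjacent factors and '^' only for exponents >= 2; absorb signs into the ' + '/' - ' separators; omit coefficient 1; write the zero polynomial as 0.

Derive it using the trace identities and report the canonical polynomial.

x^4*y^2 - 2*x^3*y*z - 2*x^2*y^2 + x^2*z^2 + 3*x*y*z - x^2 - z^2 + 2

trace(b^2) = trace(b) trace(b) - trace(1) = y^2 - 2
trace(b^2 a) = trace(b) trace(a b) - trace(a) = y*z - x
and trace(b a^-1 b) = trace(b^2) trace(a) - trace(b^2 a) = x*y^2 - y*z - x
and trace(b a b a) = trace(b a) trace(b a) - trace(1)   [split at repeated b] = z^2 - 2
next, trace(b a^-1 b a) = trace(b a b) trace(a) - trace(b a b a) = x*y*z - x^2 - z^2 + 2
next, trace(a^-1 b a^-1 b) = trace(b a^-1 b) trace(a) - trace(b a^-1 b a) = x^2*y^2 - 2*x*y*z + z^2 - 2
trace(a^-1 b a^-1 b a^-1) = trace(a^-1 b a^-1 b) trace(a) - trace(a^-1 b a^-1 b a) = x^3*y^2 - 2*x^2*y*z - x*y^2 + x*z^2 + y*z - x
trace(b a^-3 b a^-1) = trace(a^-1 b a^-1 b a^-1) trace(a) - trace(a^-1 b a^-1 b) = x^4*y^2 - 2*x^3*y*z - 2*x^2*y^2 + x^2*z^2 + 3*x*y*z - x^2 - z^2 + 2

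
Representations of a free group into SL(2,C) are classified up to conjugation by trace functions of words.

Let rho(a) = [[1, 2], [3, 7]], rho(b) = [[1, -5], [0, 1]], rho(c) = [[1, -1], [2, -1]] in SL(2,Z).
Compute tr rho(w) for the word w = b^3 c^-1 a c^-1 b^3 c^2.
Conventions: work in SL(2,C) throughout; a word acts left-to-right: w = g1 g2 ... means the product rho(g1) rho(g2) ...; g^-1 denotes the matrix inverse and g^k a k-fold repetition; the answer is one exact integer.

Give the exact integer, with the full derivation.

rho(b) = [[1, -5], [0, 1]]
... * rho(b) = [[1, -5], [0, 1]]  ->  [[1, -10], [0, 1]]
... * rho(b) = [[1, -5], [0, 1]]  ->  [[1, -15], [0, 1]]
... * rho(c^-1) = [[-1, 1], [-2, 1]]  ->  [[29, -14], [-2, 1]]
... * rho(a) = [[1, 2], [3, 7]]  ->  [[-13, -40], [1, 3]]
... * rho(c^-1) = [[-1, 1], [-2, 1]]  ->  [[93, -53], [-7, 4]]
... * rho(b) = [[1, -5], [0, 1]]  ->  [[93, -518], [-7, 39]]
... * rho(b) = [[1, -5], [0, 1]]  ->  [[93, -983], [-7, 74]]
... * rho(b) = [[1, -5], [0, 1]]  ->  [[93, -1448], [-7, 109]]
... * rho(c) = [[1, -1], [2, -1]]  ->  [[-2803, 1355], [211, -102]]
... * rho(c) = [[1, -1], [2, -1]]  ->  [[-93, 1448], [7, -109]]
tr = -93 + -109 = -202

-202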